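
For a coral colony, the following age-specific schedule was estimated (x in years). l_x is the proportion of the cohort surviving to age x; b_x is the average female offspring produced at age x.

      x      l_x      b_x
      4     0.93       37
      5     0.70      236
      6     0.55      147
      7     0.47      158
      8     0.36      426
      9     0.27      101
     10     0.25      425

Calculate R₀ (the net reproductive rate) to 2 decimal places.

641.60

R₀ = Σ l_x b_x:
  age 4: 0.93 × 37 = 34.4100
  age 5: 0.70 × 236 = 165.2000
  age 6: 0.55 × 147 = 80.8500
  age 7: 0.47 × 158 = 74.2600
  age 8: 0.36 × 426 = 153.3600
  age 9: 0.27 × 101 = 27.2700
  age 10: 0.25 × 425 = 106.2500
R₀ = 34.4100 + 165.2000 + 80.8500 + 74.2600 + 153.3600 + 27.2700 + 106.2500 = 641.6000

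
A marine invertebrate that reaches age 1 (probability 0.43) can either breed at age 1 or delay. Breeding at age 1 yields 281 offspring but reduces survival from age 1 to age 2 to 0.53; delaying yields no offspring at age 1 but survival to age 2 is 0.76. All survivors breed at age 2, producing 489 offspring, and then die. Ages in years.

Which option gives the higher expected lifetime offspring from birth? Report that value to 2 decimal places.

232.27

breed at age 1: R₀ = 0.43 × (281 + 0.53 × 489) = 0.43 × 540.1700 = 232.2731
delay to age 2: R₀ = 0.43 × (0.76 × 489) = 0.43 × 371.6400 = 159.8052
Higher: breed at age 1 (232.2731).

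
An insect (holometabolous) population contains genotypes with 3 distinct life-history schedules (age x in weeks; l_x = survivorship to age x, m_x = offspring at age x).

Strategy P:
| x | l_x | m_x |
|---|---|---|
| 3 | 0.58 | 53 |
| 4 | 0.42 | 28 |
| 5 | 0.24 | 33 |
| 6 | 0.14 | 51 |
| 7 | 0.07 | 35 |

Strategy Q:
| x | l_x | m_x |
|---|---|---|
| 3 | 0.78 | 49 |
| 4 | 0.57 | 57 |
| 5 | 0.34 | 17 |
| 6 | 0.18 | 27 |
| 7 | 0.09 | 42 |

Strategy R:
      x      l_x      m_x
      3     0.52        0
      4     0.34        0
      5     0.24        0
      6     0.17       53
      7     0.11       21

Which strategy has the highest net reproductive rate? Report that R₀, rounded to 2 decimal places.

85.13

Strategy P: R₀ = 0.58×53 + 0.42×28 + 0.24×33 + 0.14×51 + 0.07×35 = 60.0100
Strategy Q: R₀ = 0.78×49 + 0.57×57 + 0.34×17 + 0.18×27 + 0.09×42 = 85.1300
Strategy R: R₀ = 0.52×0 + 0.34×0 + 0.24×0 + 0.17×53 + 0.11×21 = 11.3200
Highest R₀: strategy Q with 85.1300.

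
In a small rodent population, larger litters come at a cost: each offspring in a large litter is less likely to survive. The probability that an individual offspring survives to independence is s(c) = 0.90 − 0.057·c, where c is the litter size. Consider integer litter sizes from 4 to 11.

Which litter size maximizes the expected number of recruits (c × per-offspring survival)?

Expected recruits = c × s(c):
  c=4: 4 × 0.672 = 2.688
  c=5: 5 × 0.615 = 3.075
  c=6: 6 × 0.558 = 3.348
  c=7: 7 × 0.501 = 3.507
  c=8: 8 × 0.444 = 3.552
  c=9: 9 × 0.387 = 3.483
  c=10: 10 × 0.330 = 3.300
  c=11: 11 × 0.273 = 3.003
Maximum at c = 8 (3.552 recruits).

8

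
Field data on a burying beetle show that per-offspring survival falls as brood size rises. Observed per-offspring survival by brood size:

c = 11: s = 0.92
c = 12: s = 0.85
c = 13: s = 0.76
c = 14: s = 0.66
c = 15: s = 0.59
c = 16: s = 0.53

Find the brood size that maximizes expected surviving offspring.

12

Expected surviving offspring = c × s(c):
  c=11: 11 × 0.92 = 10.120
  c=12: 12 × 0.85 = 10.200
  c=13: 13 × 0.76 = 9.880
  c=14: 14 × 0.66 = 9.240
  c=15: 15 × 0.59 = 8.850
  c=16: 16 × 0.53 = 8.480
Maximum at c = 12 (10.200 surviving offspring).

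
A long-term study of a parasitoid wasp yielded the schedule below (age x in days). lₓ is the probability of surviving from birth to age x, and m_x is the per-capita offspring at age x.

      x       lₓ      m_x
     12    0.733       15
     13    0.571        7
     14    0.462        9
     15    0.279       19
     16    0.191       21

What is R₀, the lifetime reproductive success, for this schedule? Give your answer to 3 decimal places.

28.462

R₀ = Σ lₓ m_x:
  age 12: 0.733 × 15 = 10.9950
  age 13: 0.571 × 7 = 3.9970
  age 14: 0.462 × 9 = 4.1580
  age 15: 0.279 × 19 = 5.3010
  age 16: 0.191 × 21 = 4.0110
R₀ = 10.9950 + 3.9970 + 4.1580 + 5.3010 + 4.0110 = 28.4620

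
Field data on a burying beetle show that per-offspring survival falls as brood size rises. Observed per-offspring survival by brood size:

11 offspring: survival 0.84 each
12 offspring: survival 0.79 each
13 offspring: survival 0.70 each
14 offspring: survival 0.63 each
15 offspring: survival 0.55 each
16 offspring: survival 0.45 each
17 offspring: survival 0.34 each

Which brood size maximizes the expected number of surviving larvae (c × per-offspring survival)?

12

Expected surviving larvae = c × s(c):
  c=11: 11 × 0.84 = 9.240
  c=12: 12 × 0.79 = 9.480
  c=13: 13 × 0.70 = 9.100
  c=14: 14 × 0.63 = 8.820
  c=15: 15 × 0.55 = 8.250
  c=16: 16 × 0.45 = 7.200
  c=17: 17 × 0.34 = 5.780
Maximum at c = 12 (9.480 surviving larvae).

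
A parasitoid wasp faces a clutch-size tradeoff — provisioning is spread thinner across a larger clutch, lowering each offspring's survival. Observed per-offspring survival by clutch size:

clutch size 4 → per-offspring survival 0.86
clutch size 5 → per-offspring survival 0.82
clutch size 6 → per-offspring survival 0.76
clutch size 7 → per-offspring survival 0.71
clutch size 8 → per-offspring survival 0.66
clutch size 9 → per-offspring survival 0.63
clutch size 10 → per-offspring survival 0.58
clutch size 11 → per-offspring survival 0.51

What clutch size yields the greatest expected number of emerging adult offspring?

10

Expected emerging adult offspring = c × s(c):
  c=4: 4 × 0.86 = 3.440
  c=5: 5 × 0.82 = 4.100
  c=6: 6 × 0.76 = 4.560
  c=7: 7 × 0.71 = 4.970
  c=8: 8 × 0.66 = 5.280
  c=9: 9 × 0.63 = 5.670
  c=10: 10 × 0.58 = 5.800
  c=11: 11 × 0.51 = 5.610
Maximum at c = 10 (5.800 emerging adult offspring).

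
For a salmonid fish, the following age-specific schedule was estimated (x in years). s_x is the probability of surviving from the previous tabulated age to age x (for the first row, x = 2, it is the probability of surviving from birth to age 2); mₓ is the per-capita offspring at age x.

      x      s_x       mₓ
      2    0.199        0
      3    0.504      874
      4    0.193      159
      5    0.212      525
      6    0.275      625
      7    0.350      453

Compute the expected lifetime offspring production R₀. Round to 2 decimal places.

93.78

Survivorship from birth: l_x = s_2·s_3·…·s_x.
  l_2 = 0.19900
  l_3 = 0.10030
  l_4 = 0.01936
  l_5 = 0.00410
  l_6 = 0.00113
  l_7 = 0.00039
R₀ = Σ l_x mₓ:
  age 2: 0.19900 × 0 = 0.0000
  age 3: 0.10030 × 874 = 87.6622
  age 4: 0.01936 × 159 = 3.0782
  age 5: 0.00410 × 525 = 2.1525
  age 6: 0.00113 × 625 = 0.7062
  age 7: 0.00039 × 453 = 0.1767
R₀ = 0.0000 + 87.6622 + 3.0782 + 2.1525 + 0.7062 + 0.1767 = 93.7759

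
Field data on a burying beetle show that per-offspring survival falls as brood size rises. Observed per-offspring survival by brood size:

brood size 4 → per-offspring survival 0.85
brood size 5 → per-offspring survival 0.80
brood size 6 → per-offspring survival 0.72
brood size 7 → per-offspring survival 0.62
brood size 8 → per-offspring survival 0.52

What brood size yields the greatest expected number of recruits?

7

Expected recruits = c × s(c):
  c=4: 4 × 0.85 = 3.400
  c=5: 5 × 0.80 = 4.000
  c=6: 6 × 0.72 = 4.320
  c=7: 7 × 0.62 = 4.340
  c=8: 8 × 0.52 = 4.160
Maximum at c = 7 (4.340 recruits).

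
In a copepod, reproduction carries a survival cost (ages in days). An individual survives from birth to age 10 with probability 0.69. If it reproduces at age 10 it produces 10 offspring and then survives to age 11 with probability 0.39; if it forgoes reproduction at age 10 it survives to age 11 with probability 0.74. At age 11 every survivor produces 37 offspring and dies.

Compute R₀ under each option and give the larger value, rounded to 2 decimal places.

breed at age 10: R₀ = 0.69 × (10 + 0.39 × 37) = 0.69 × 24.4300 = 16.8567
delay to age 11: R₀ = 0.69 × (0.74 × 37) = 0.69 × 27.3800 = 18.8922
Higher: delay to age 11 (18.8922).

18.89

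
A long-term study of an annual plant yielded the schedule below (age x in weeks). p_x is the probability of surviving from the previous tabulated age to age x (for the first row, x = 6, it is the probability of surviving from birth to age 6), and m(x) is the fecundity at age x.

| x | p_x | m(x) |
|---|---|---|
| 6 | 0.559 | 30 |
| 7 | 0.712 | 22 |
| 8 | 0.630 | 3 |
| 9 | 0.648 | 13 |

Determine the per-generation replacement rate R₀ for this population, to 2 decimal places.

Survivorship from birth: l_x = p_6·p_7·…·p_x.
  l_6 = 0.55900
  l_7 = 0.39801
  l_8 = 0.25075
  l_9 = 0.16248
R₀ = Σ l_x m(x):
  age 6: 0.55900 × 30 = 16.7700
  age 7: 0.39801 × 22 = 8.7562
  age 8: 0.25075 × 3 = 0.7522
  age 9: 0.16248 × 13 = 2.1122
R₀ = 16.7700 + 8.7562 + 0.7522 + 2.1122 = 28.3907

28.39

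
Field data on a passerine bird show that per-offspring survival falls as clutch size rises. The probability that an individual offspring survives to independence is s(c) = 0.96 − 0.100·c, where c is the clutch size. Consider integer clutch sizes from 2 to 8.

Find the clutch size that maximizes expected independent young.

Expected independent young = c × s(c):
  c=2: 2 × 0.760 = 1.520
  c=3: 3 × 0.660 = 1.980
  c=4: 4 × 0.560 = 2.240
  c=5: 5 × 0.460 = 2.300
  c=6: 6 × 0.360 = 2.160
  c=7: 7 × 0.260 = 1.820
  c=8: 8 × 0.160 = 1.280
Maximum at c = 5 (2.300 independent young).

5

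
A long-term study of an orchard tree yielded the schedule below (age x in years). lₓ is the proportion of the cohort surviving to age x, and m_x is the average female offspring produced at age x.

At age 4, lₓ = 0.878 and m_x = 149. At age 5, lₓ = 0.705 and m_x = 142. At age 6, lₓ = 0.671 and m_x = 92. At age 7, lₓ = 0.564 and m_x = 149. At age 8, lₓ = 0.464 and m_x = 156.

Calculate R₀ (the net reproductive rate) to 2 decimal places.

449.08

R₀ = Σ lₓ m_x:
  age 4: 0.878 × 149 = 130.8220
  age 5: 0.705 × 142 = 100.1100
  age 6: 0.671 × 92 = 61.7320
  age 7: 0.564 × 149 = 84.0360
  age 8: 0.464 × 156 = 72.3840
R₀ = 130.8220 + 100.1100 + 61.7320 + 84.0360 + 72.3840 = 449.0840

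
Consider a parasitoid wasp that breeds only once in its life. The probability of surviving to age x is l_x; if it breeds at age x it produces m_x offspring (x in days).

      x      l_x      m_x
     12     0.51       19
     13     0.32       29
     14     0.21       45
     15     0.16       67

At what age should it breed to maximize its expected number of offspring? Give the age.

15

Expected offspring if breeding at age x = l_x × m_x:
  age 12: 0.51 × 19 = 9.690
  age 13: 0.32 × 29 = 9.280
  age 14: 0.21 × 45 = 9.450
  age 15: 0.16 × 67 = 10.720
Maximum at age 15 (10.720).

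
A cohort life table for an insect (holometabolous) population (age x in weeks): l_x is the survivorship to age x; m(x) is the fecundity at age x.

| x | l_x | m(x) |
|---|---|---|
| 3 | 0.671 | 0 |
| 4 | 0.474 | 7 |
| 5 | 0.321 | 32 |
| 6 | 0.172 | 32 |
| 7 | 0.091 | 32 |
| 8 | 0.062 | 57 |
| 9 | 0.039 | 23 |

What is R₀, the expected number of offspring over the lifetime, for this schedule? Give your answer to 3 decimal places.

R₀ = Σ l_x m(x):
  age 3: 0.671 × 0 = 0.0000
  age 4: 0.474 × 7 = 3.3180
  age 5: 0.321 × 32 = 10.2720
  age 6: 0.172 × 32 = 5.5040
  age 7: 0.091 × 32 = 2.9120
  age 8: 0.062 × 57 = 3.5340
  age 9: 0.039 × 23 = 0.8970
R₀ = 0.0000 + 3.3180 + 10.2720 + 5.5040 + 2.9120 + 3.5340 + 0.8970 = 26.4370

26.437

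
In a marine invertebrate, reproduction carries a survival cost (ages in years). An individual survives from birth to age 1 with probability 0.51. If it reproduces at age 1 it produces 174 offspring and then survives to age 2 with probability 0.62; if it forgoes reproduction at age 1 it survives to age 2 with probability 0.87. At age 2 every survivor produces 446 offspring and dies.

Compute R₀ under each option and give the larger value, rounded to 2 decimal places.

breed at age 1: R₀ = 0.51 × (174 + 0.62 × 446) = 0.51 × 450.5200 = 229.7652
delay to age 2: R₀ = 0.51 × (0.87 × 446) = 0.51 × 388.0200 = 197.8902
Higher: breed at age 1 (229.7652).

229.77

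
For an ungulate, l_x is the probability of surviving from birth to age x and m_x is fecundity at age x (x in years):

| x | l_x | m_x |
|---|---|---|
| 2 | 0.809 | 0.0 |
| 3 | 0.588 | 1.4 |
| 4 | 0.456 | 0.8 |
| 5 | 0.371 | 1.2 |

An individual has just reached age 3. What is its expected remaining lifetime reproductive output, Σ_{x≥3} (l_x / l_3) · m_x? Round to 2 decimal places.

2.78

l_3 = 0.588. Conditional survival from age 3 to x is l_x / l_3.
  x=3: (0.588/0.588) × 1.4 = 1.4000
  x=4: (0.456/0.588) × 0.8 = 0.6204
  x=5: (0.371/0.588) × 1.2 = 0.7571
Sum = 1.4000 + 0.6204 + 0.7571 = 2.7776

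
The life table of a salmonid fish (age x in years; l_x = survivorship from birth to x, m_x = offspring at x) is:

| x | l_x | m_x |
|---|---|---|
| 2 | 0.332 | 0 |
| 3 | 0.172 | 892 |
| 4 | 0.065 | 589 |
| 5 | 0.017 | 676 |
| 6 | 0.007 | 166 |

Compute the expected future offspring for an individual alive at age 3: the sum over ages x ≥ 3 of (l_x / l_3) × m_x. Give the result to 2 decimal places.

1188.16

l_3 = 0.172. Conditional survival from age 3 to x is l_x / l_3.
  x=3: (0.172/0.172) × 892 = 892.0000
  x=4: (0.065/0.172) × 589 = 222.5872
  x=5: (0.017/0.172) × 676 = 66.8140
  x=6: (0.007/0.172) × 166 = 6.7558
Sum = 892.0000 + 222.5872 + 66.8140 + 6.7558 = 1188.1570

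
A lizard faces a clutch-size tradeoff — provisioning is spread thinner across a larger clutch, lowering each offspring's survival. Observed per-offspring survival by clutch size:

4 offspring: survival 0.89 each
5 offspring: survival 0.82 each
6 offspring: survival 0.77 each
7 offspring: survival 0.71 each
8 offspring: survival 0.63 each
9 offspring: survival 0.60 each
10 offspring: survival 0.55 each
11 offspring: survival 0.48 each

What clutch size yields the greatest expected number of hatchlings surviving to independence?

10

Expected hatchlings surviving to independence = c × s(c):
  c=4: 4 × 0.89 = 3.560
  c=5: 5 × 0.82 = 4.100
  c=6: 6 × 0.77 = 4.620
  c=7: 7 × 0.71 = 4.970
  c=8: 8 × 0.63 = 5.040
  c=9: 9 × 0.60 = 5.400
  c=10: 10 × 0.55 = 5.500
  c=11: 11 × 0.48 = 5.280
Maximum at c = 10 (5.500 hatchlings surviving to independence).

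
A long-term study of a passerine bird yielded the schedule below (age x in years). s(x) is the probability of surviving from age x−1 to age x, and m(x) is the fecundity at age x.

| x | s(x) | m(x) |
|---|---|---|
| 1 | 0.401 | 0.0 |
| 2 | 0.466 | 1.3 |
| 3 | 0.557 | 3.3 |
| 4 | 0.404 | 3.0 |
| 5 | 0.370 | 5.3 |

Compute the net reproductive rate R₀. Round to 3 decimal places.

Survivorship from birth: l_x = s_1·s_2·…·s_x.
  l_1 = 0.40100
  l_2 = 0.18687
  l_3 = 0.10408
  l_4 = 0.04205
  l_5 = 0.01556
R₀ = Σ l_x m(x):
  age 1: 0.40100 × 0.0 = 0.0000
  age 2: 0.18687 × 1.3 = 0.2429
  age 3: 0.10408 × 3.3 = 0.3435
  age 4: 0.04205 × 3.0 = 0.1261
  age 5: 0.01556 × 5.3 = 0.0825
R₀ = 0.0000 + 0.2429 + 0.3435 + 0.1261 + 0.0825 = 0.7950

0.795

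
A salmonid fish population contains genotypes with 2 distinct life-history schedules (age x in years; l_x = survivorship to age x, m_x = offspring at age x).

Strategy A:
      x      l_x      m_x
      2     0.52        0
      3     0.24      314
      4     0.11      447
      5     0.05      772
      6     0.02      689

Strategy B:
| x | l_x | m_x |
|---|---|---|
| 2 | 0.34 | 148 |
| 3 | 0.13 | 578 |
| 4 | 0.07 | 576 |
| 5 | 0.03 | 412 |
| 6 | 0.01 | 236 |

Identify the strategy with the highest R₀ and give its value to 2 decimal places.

180.50

Strategy A: R₀ = 0.52×0 + 0.24×314 + 0.11×447 + 0.05×772 + 0.02×689 = 176.9100
Strategy B: R₀ = 0.34×148 + 0.13×578 + 0.07×576 + 0.03×412 + 0.01×236 = 180.5000
Highest R₀: strategy B with 180.5000.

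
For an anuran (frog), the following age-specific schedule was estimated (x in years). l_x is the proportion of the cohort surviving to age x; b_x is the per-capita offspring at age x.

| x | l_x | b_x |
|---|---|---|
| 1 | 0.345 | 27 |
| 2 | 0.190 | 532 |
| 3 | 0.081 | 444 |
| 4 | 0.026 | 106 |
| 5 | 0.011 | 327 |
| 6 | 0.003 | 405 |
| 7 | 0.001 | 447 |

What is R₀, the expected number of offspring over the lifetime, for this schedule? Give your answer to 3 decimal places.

R₀ = Σ l_x b_x:
  age 1: 0.345 × 27 = 9.3150
  age 2: 0.190 × 532 = 101.0800
  age 3: 0.081 × 444 = 35.9640
  age 4: 0.026 × 106 = 2.7560
  age 5: 0.011 × 327 = 3.5970
  age 6: 0.003 × 405 = 1.2150
  age 7: 0.001 × 447 = 0.4470
R₀ = 9.3150 + 101.0800 + 35.9640 + 2.7560 + 3.5970 + 1.2150 + 0.4470 = 154.3740

154.374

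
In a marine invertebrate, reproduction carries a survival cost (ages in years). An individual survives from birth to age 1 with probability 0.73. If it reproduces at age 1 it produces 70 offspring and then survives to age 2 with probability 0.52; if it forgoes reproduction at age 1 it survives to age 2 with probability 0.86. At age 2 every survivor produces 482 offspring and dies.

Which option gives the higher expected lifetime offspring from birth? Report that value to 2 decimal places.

302.60

breed at age 1: R₀ = 0.73 × (70 + 0.52 × 482) = 0.73 × 320.6400 = 234.0672
delay to age 2: R₀ = 0.73 × (0.86 × 482) = 0.73 × 414.5200 = 302.5996
Higher: delay to age 2 (302.5996).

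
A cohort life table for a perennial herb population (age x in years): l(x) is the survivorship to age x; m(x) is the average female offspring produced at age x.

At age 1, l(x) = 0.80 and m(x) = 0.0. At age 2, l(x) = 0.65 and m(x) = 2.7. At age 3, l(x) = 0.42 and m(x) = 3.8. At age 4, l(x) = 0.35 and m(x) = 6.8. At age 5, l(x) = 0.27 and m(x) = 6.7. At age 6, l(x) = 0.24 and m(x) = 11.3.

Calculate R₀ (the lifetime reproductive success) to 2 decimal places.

10.25

R₀ = Σ l(x) m(x):
  age 1: 0.80 × 0.0 = 0.0000
  age 2: 0.65 × 2.7 = 1.7550
  age 3: 0.42 × 3.8 = 1.5960
  age 4: 0.35 × 6.8 = 2.3800
  age 5: 0.27 × 6.7 = 1.8090
  age 6: 0.24 × 11.3 = 2.7120
R₀ = 0.0000 + 1.7550 + 1.5960 + 2.3800 + 1.8090 + 2.7120 = 10.2520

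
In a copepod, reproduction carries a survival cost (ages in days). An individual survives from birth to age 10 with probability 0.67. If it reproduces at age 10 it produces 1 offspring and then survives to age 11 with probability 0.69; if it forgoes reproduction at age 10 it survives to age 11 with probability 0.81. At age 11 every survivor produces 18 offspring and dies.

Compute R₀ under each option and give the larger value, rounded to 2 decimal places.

9.77

breed at age 10: R₀ = 0.67 × (1 + 0.69 × 18) = 0.67 × 13.4200 = 8.9914
delay to age 11: R₀ = 0.67 × (0.81 × 18) = 0.67 × 14.5800 = 9.7686
Higher: delay to age 11 (9.7686).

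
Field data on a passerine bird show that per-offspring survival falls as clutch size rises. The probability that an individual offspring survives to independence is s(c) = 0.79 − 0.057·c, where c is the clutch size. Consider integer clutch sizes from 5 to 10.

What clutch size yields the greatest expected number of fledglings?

7

Expected fledglings = c × s(c):
  c=5: 5 × 0.505 = 2.525
  c=6: 6 × 0.448 = 2.688
  c=7: 7 × 0.391 = 2.737
  c=8: 8 × 0.334 = 2.672
  c=9: 9 × 0.277 = 2.493
  c=10: 10 × 0.220 = 2.200
Maximum at c = 7 (2.737 fledglings).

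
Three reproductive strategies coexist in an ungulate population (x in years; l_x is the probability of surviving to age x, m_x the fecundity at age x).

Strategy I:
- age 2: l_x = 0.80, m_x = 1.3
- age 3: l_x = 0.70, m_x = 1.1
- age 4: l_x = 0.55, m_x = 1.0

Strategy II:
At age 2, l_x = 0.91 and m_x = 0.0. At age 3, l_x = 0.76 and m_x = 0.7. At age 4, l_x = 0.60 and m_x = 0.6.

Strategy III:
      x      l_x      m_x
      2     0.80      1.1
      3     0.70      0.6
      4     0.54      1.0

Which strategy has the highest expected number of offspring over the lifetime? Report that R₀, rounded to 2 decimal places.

Strategy I: R₀ = 0.80×1.3 + 0.70×1.1 + 0.55×1.0 = 2.3600
Strategy II: R₀ = 0.91×0.0 + 0.76×0.7 + 0.60×0.6 = 0.8920
Strategy III: R₀ = 0.80×1.1 + 0.70×0.6 + 0.54×1.0 = 1.8400
Highest R₀: strategy I with 2.3600.

2.36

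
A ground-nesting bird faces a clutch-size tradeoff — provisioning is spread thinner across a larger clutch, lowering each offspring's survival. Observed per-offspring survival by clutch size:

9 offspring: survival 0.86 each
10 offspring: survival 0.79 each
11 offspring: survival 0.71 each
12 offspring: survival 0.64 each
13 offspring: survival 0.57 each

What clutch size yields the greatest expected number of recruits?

10

Expected recruits = c × s(c):
  c=9: 9 × 0.86 = 7.740
  c=10: 10 × 0.79 = 7.900
  c=11: 11 × 0.71 = 7.810
  c=12: 12 × 0.64 = 7.680
  c=13: 13 × 0.57 = 7.410
Maximum at c = 10 (7.900 recruits).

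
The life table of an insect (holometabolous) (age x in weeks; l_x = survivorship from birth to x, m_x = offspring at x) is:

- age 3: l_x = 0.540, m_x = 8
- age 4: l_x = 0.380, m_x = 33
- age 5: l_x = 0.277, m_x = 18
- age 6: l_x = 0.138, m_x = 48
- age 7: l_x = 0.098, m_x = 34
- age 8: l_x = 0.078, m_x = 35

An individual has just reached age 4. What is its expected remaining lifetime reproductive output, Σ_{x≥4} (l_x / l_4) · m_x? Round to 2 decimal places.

l_4 = 0.380. Conditional survival from age 4 to x is l_x / l_4.
  x=4: (0.380/0.380) × 33 = 33.0000
  x=5: (0.277/0.380) × 18 = 13.1211
  x=6: (0.138/0.380) × 48 = 17.4316
  x=7: (0.098/0.380) × 34 = 8.7684
  x=8: (0.078/0.380) × 35 = 7.1842
Sum = 33.0000 + 13.1211 + 17.4316 + 8.7684 + 7.1842 = 79.5053

79.51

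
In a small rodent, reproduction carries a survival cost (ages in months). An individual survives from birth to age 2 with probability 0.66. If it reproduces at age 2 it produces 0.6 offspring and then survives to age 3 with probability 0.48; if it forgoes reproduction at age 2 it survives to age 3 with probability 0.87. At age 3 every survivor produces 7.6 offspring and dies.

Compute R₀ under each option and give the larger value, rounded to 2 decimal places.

breed at age 2: R₀ = 0.66 × (0.6 + 0.48 × 7.6) = 0.66 × 4.2480 = 2.8037
delay to age 3: R₀ = 0.66 × (0.87 × 7.6) = 0.66 × 6.6120 = 4.3639
Higher: delay to age 3 (4.3639).

4.36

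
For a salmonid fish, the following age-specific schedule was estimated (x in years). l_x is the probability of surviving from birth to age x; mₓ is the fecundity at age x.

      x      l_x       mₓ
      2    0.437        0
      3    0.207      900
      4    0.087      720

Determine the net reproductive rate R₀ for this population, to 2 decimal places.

248.94

R₀ = Σ l_x mₓ:
  age 2: 0.437 × 0 = 0.0000
  age 3: 0.207 × 900 = 186.3000
  age 4: 0.087 × 720 = 62.6400
R₀ = 0.0000 + 186.3000 + 62.6400 = 248.9400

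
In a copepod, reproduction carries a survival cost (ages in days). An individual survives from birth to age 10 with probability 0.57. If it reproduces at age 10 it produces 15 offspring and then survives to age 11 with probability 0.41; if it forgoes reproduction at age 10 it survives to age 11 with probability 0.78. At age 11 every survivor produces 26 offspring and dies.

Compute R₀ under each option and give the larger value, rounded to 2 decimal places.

breed at age 10: R₀ = 0.57 × (15 + 0.41 × 26) = 0.57 × 25.6600 = 14.6262
delay to age 11: R₀ = 0.57 × (0.78 × 26) = 0.57 × 20.2800 = 11.5596
Higher: breed at age 10 (14.6262).

14.63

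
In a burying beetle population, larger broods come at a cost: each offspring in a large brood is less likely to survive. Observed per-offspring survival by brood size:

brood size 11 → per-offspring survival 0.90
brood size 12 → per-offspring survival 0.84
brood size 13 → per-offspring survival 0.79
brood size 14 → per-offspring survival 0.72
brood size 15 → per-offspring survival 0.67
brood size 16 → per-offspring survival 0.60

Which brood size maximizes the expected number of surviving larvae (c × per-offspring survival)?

Expected surviving larvae = c × s(c):
  c=11: 11 × 0.90 = 9.900
  c=12: 12 × 0.84 = 10.080
  c=13: 13 × 0.79 = 10.270
  c=14: 14 × 0.72 = 10.080
  c=15: 15 × 0.67 = 10.050
  c=16: 16 × 0.60 = 9.600
Maximum at c = 13 (10.270 surviving larvae).

13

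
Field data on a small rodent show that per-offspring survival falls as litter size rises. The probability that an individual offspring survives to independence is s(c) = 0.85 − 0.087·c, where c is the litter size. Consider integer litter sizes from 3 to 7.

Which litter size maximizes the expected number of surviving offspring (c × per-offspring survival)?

Expected surviving offspring = c × s(c):
  c=3: 3 × 0.589 = 1.767
  c=4: 4 × 0.502 = 2.008
  c=5: 5 × 0.415 = 2.075
  c=6: 6 × 0.328 = 1.968
  c=7: 7 × 0.241 = 1.687
Maximum at c = 5 (2.075 surviving offspring).

5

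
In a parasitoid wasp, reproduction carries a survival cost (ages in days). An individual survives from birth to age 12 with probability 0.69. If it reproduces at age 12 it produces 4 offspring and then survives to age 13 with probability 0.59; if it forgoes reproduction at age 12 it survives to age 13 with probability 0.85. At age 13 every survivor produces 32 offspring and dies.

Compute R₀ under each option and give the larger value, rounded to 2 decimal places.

breed at age 12: R₀ = 0.69 × (4 + 0.59 × 32) = 0.69 × 22.8800 = 15.7872
delay to age 13: R₀ = 0.69 × (0.85 × 32) = 0.69 × 27.2000 = 18.7680
Higher: delay to age 13 (18.7680).

18.77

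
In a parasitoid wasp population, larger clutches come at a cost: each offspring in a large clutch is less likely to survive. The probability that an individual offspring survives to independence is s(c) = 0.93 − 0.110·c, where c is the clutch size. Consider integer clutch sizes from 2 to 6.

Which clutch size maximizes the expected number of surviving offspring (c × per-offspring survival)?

4

Expected surviving offspring = c × s(c):
  c=2: 2 × 0.710 = 1.420
  c=3: 3 × 0.600 = 1.800
  c=4: 4 × 0.490 = 1.960
  c=5: 5 × 0.380 = 1.900
  c=6: 6 × 0.270 = 1.620
Maximum at c = 4 (1.960 surviving offspring).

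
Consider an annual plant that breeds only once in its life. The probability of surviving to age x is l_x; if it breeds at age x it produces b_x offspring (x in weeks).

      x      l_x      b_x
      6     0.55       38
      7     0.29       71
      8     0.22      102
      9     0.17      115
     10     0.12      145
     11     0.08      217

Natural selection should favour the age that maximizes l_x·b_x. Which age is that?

Expected offspring if breeding at age x = l_x × b_x:
  age 6: 0.55 × 38 = 20.900
  age 7: 0.29 × 71 = 20.590
  age 8: 0.22 × 102 = 22.440
  age 9: 0.17 × 115 = 19.550
  age 10: 0.12 × 145 = 17.400
  age 11: 0.08 × 217 = 17.360
Maximum at age 8 (22.440).

8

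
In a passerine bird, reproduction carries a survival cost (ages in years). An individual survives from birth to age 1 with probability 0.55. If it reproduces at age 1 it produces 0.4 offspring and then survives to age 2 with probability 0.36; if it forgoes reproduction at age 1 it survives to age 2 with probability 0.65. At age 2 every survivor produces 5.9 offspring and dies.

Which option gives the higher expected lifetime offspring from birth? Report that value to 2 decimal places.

breed at age 1: R₀ = 0.55 × (0.4 + 0.36 × 5.9) = 0.55 × 2.5240 = 1.3882
delay to age 2: R₀ = 0.55 × (0.65 × 5.9) = 0.55 × 3.8350 = 2.1093
Higher: delay to age 2 (2.1093).

2.11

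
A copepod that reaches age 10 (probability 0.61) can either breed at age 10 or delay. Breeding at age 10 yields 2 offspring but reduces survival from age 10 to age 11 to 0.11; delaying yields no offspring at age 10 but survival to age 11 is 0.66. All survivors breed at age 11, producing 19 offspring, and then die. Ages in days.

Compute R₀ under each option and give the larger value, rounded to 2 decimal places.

7.65

breed at age 10: R₀ = 0.61 × (2 + 0.11 × 19) = 0.61 × 4.0900 = 2.4949
delay to age 11: R₀ = 0.61 × (0.66 × 19) = 0.61 × 12.5400 = 7.6494
Higher: delay to age 11 (7.6494).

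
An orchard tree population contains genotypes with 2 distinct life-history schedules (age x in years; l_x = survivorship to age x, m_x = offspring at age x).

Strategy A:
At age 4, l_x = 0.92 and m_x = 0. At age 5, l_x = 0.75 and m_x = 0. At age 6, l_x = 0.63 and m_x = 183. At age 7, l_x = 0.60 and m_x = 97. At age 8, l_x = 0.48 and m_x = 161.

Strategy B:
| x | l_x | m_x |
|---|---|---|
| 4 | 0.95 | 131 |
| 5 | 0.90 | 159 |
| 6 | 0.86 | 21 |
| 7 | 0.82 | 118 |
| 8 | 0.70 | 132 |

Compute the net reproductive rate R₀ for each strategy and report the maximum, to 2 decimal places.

Strategy A: R₀ = 0.92×0 + 0.75×0 + 0.63×183 + 0.60×97 + 0.48×161 = 250.7700
Strategy B: R₀ = 0.95×131 + 0.90×159 + 0.86×21 + 0.82×118 + 0.70×132 = 474.7700
Highest R₀: strategy B with 474.7700.

474.77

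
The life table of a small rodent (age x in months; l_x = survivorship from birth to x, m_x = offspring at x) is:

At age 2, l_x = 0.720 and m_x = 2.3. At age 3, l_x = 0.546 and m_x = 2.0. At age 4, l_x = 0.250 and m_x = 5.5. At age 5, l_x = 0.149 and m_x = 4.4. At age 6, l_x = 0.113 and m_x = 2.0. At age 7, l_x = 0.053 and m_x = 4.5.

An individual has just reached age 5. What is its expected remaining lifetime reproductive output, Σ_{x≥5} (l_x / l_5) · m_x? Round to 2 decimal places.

l_5 = 0.149. Conditional survival from age 5 to x is l_x / l_5.
  x=5: (0.149/0.149) × 4.4 = 4.4000
  x=6: (0.113/0.149) × 2.0 = 1.5168
  x=7: (0.053/0.149) × 4.5 = 1.6007
Sum = 4.4000 + 1.5168 + 1.6007 = 7.5174

7.52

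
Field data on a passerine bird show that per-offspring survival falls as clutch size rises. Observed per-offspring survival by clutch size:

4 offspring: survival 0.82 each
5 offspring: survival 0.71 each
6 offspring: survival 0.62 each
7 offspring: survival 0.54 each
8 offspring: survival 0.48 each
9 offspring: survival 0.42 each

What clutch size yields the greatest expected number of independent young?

8

Expected independent young = c × s(c):
  c=4: 4 × 0.82 = 3.280
  c=5: 5 × 0.71 = 3.550
  c=6: 6 × 0.62 = 3.720
  c=7: 7 × 0.54 = 3.780
  c=8: 8 × 0.48 = 3.840
  c=9: 9 × 0.42 = 3.780
Maximum at c = 8 (3.840 independent young).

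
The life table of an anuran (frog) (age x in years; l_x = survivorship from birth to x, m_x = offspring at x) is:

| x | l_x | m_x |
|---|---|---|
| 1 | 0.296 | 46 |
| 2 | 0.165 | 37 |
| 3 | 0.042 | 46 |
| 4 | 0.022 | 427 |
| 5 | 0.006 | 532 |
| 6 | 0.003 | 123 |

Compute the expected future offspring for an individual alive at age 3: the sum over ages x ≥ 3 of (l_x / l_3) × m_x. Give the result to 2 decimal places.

l_3 = 0.042. Conditional survival from age 3 to x is l_x / l_3.
  x=3: (0.042/0.042) × 46 = 46.0000
  x=4: (0.022/0.042) × 427 = 223.6667
  x=5: (0.006/0.042) × 532 = 76.0000
  x=6: (0.003/0.042) × 123 = 8.7857
Sum = 46.0000 + 223.6667 + 76.0000 + 8.7857 = 354.4524

354.45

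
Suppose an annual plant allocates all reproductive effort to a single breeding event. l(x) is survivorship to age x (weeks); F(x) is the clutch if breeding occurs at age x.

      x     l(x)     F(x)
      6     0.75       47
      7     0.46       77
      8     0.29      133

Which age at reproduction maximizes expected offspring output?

8

Expected offspring if breeding at age x = l(x) × F(x):
  age 6: 0.75 × 47 = 35.250
  age 7: 0.46 × 77 = 35.420
  age 8: 0.29 × 133 = 38.570
Maximum at age 8 (38.570).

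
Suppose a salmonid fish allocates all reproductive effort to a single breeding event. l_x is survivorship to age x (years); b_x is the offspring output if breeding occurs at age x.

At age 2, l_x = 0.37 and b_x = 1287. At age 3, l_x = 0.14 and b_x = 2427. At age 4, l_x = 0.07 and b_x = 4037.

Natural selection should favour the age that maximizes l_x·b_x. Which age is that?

Expected offspring if breeding at age x = l_x × b_x:
  age 2: 0.37 × 1287 = 476.190
  age 3: 0.14 × 2427 = 339.780
  age 4: 0.07 × 4037 = 282.590
Maximum at age 2 (476.190).

2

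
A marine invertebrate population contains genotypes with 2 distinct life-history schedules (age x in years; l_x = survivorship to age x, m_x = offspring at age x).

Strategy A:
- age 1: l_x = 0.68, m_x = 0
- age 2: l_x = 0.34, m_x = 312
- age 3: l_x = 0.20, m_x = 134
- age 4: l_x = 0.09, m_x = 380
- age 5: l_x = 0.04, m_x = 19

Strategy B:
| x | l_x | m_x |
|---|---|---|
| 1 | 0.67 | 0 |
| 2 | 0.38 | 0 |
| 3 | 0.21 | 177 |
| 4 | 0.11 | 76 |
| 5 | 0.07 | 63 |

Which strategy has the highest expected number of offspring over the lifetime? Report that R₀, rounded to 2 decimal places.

167.84

Strategy A: R₀ = 0.68×0 + 0.34×312 + 0.20×134 + 0.09×380 + 0.04×19 = 167.8400
Strategy B: R₀ = 0.67×0 + 0.38×0 + 0.21×177 + 0.11×76 + 0.07×63 = 49.9400
Highest R₀: strategy A with 167.8400.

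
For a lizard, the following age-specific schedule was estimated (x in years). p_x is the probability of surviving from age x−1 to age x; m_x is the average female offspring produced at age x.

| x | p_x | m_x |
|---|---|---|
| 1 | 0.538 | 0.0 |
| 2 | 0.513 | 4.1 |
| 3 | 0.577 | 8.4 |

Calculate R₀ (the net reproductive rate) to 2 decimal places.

2.47

Survivorship from birth: l_x = p_1·p_2·…·p_x.
  l_1 = 0.53800
  l_2 = 0.27599
  l_3 = 0.15925
R₀ = Σ l_x m_x:
  age 1: 0.53800 × 0.0 = 0.0000
  age 2: 0.27599 × 4.1 = 1.1316
  age 3: 0.15925 × 8.4 = 1.3377
R₀ = 0.0000 + 1.1316 + 1.3377 = 2.4693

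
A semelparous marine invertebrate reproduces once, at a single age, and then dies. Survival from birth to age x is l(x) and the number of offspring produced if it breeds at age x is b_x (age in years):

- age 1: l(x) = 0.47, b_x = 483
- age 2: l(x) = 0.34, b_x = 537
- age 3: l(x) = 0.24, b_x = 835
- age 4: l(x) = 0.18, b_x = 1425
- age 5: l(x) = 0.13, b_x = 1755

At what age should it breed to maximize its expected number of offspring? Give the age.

Expected offspring if breeding at age x = l(x) × b_x:
  age 1: 0.47 × 483 = 227.010
  age 2: 0.34 × 537 = 182.580
  age 3: 0.24 × 835 = 200.400
  age 4: 0.18 × 1425 = 256.500
  age 5: 0.13 × 1755 = 228.150
Maximum at age 4 (256.500).

4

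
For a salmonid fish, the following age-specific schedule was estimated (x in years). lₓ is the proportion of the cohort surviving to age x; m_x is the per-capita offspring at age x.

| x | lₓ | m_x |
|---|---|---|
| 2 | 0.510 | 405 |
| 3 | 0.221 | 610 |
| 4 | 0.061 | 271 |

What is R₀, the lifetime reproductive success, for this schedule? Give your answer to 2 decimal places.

R₀ = Σ lₓ m_x:
  age 2: 0.510 × 405 = 206.5500
  age 3: 0.221 × 610 = 134.8100
  age 4: 0.061 × 271 = 16.5310
R₀ = 206.5500 + 134.8100 + 16.5310 = 357.8910

357.89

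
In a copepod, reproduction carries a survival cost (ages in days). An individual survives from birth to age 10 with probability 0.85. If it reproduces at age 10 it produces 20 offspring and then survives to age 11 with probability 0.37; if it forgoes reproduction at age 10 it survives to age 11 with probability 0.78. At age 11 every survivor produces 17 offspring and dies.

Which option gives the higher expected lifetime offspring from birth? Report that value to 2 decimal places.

breed at age 10: R₀ = 0.85 × (20 + 0.37 × 17) = 0.85 × 26.2900 = 22.3465
delay to age 11: R₀ = 0.85 × (0.78 × 17) = 0.85 × 13.2600 = 11.2710
Higher: breed at age 10 (22.3465).

22.35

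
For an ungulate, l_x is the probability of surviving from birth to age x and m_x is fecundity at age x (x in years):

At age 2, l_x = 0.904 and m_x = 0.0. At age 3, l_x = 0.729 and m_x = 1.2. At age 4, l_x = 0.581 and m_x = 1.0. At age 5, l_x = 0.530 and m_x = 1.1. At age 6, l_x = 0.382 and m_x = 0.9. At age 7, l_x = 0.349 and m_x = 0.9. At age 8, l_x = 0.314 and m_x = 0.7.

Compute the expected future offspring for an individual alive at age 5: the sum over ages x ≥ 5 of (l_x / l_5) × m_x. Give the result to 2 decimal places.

2.76

l_5 = 0.530. Conditional survival from age 5 to x is l_x / l_5.
  x=5: (0.530/0.530) × 1.1 = 1.1000
  x=6: (0.382/0.530) × 0.9 = 0.6487
  x=7: (0.349/0.530) × 0.9 = 0.5926
  x=8: (0.314/0.530) × 0.7 = 0.4147
Sum = 1.1000 + 0.6487 + 0.5926 + 0.4147 = 2.7560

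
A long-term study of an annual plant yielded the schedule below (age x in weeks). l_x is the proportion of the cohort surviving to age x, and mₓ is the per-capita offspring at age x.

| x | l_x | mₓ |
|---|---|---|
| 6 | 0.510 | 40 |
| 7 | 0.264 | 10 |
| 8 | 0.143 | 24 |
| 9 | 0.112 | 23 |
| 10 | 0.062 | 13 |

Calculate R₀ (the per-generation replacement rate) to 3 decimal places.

29.854

R₀ = Σ l_x mₓ:
  age 6: 0.510 × 40 = 20.4000
  age 7: 0.264 × 10 = 2.6400
  age 8: 0.143 × 24 = 3.4320
  age 9: 0.112 × 23 = 2.5760
  age 10: 0.062 × 13 = 0.8060
R₀ = 20.4000 + 2.6400 + 3.4320 + 2.5760 + 0.8060 = 29.8540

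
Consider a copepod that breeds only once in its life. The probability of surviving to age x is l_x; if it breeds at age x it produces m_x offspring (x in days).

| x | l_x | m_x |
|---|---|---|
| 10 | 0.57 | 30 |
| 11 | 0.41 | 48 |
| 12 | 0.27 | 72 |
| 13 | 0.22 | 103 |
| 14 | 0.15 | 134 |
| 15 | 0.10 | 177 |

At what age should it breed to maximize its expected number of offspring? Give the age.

13

Expected offspring if breeding at age x = l_x × m_x:
  age 10: 0.57 × 30 = 17.100
  age 11: 0.41 × 48 = 19.680
  age 12: 0.27 × 72 = 19.440
  age 13: 0.22 × 103 = 22.660
  age 14: 0.15 × 134 = 20.100
  age 15: 0.10 × 177 = 17.700
Maximum at age 13 (22.660).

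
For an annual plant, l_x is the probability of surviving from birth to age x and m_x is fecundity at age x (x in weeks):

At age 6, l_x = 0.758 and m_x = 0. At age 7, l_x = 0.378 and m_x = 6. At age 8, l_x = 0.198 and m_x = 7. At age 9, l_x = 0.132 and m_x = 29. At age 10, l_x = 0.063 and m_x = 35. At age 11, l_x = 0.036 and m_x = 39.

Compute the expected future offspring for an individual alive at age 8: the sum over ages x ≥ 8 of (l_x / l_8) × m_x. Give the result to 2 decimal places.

l_8 = 0.198. Conditional survival from age 8 to x is l_x / l_8.
  x=8: (0.198/0.198) × 7 = 7.0000
  x=9: (0.132/0.198) × 29 = 19.3333
  x=10: (0.063/0.198) × 35 = 11.1364
  x=11: (0.036/0.198) × 39 = 7.0909
Sum = 7.0000 + 19.3333 + 11.1364 + 7.0909 = 44.5606

44.56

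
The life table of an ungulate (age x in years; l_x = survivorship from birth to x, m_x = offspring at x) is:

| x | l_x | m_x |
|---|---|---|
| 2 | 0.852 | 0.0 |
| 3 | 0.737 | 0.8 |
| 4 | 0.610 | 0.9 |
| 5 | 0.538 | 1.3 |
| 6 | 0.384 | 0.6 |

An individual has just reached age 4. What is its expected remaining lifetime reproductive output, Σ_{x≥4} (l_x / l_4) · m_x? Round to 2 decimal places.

2.42

l_4 = 0.610. Conditional survival from age 4 to x is l_x / l_4.
  x=4: (0.610/0.610) × 0.9 = 0.9000
  x=5: (0.538/0.610) × 1.3 = 1.1466
  x=6: (0.384/0.610) × 0.6 = 0.3777
Sum = 0.9000 + 1.1466 + 0.3777 = 2.4243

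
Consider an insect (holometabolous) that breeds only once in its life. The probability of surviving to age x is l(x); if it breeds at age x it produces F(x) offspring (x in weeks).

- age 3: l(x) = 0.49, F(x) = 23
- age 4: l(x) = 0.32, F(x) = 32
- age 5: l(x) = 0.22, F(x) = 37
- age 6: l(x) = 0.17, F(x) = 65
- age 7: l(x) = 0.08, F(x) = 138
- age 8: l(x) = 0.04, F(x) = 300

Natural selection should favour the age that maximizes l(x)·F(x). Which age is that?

Expected offspring if breeding at age x = l(x) × F(x):
  age 3: 0.49 × 23 = 11.270
  age 4: 0.32 × 32 = 10.240
  age 5: 0.22 × 37 = 8.140
  age 6: 0.17 × 65 = 11.050
  age 7: 0.08 × 138 = 11.040
  age 8: 0.04 × 300 = 12.000
Maximum at age 8 (12.000).

8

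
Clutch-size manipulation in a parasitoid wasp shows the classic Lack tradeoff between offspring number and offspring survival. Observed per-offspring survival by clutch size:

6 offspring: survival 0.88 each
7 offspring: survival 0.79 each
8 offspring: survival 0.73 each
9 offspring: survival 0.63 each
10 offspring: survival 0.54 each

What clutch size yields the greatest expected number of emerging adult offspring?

Expected emerging adult offspring = c × s(c):
  c=6: 6 × 0.88 = 5.280
  c=7: 7 × 0.79 = 5.530
  c=8: 8 × 0.73 = 5.840
  c=9: 9 × 0.63 = 5.670
  c=10: 10 × 0.54 = 5.400
Maximum at c = 8 (5.840 emerging adult offspring).

8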